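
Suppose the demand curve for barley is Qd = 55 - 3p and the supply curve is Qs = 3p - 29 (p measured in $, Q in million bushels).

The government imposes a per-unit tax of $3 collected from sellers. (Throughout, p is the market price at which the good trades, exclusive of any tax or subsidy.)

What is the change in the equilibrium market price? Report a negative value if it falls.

Before the shock: 55 - 3p = 3p - 29 ⇒ 84 = 6p ⇒ p = 14, Q = 13.
Since sellers keep the price net of the tax, the effective supply curve becomes Qs = 3p - 38.
New equilibrium: 55 - 3p = 3p - 38 ⇒ 93 = 6p ⇒ p = 15.5, Q = 8.5.
Δp = 15.5 − 14 = +1.5.

+1.5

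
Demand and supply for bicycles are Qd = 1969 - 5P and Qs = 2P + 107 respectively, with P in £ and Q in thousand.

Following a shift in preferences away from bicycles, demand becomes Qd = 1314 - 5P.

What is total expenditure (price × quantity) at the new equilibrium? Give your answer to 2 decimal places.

77913.08

Solve the original market: 1969 - 5P = 2P + 107, hence P = 266 and Q = 639.
The new curves are Qd = 1314 - 5P (demand) and Qs = 2P + 107 (supply).
Clearing the new market: 1314 - 5P = 2P + 107, so P = 1207/7 ≈ 172.4286 and Q = 3163/7 ≈ 451.8571.
New expenditure = 172.4286 × 451.8571 = 77913.08.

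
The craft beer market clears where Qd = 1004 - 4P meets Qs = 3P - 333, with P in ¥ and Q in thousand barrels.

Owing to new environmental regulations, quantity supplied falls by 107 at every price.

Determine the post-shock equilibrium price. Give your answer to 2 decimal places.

206.29

Solve the original market: 1004 - 4P = 3P - 333, hence P = 191 and Q = 240.
The new curves are Qd = 1004 - 4P (demand) and Qs = 3P - 440 (supply).
New equilibrium: 1004 - 4P = 3P - 440 ⇒ 1444 = 7P ⇒ P = 1444/7 ≈ 206.2857, Q = 1252/7 ≈ 178.8571.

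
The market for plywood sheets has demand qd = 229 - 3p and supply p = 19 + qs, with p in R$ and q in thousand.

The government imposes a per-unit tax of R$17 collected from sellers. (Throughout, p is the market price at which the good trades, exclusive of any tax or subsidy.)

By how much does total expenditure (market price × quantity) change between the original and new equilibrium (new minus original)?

-661.9375

Before the shock: 229 - 3p = p - 19 ⇒ 248 = 4p ⇒ p = 62, q = 43.
Since sellers keep the price net of the tax, the effective supply curve becomes qs = p - 36.
New equilibrium: 229 - 3p = p - 36 ⇒ 265 = 4p ⇒ p = 66.25, q = 30.25.
Expenditure moves from 62×43 = 2666 to 66.25×30.25 = 2004.0625; change = -661.9375.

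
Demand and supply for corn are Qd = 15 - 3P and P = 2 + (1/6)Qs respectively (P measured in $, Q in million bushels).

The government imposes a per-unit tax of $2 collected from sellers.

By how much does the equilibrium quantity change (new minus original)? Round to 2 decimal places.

Solve the original market: 15 - 3P = 6P - 12, hence P = 3 and Q = 6.
Since sellers keep the price net of the tax, the effective supply curve becomes Qs = 6P - 24.
Equate the new curves: 15 - 3P = 6P - 24, giving 39 = 9P, P = 13/3 ≈ 4.3333, Q = 2.
ΔQ = 2 − 6 = -4.00.

-4.00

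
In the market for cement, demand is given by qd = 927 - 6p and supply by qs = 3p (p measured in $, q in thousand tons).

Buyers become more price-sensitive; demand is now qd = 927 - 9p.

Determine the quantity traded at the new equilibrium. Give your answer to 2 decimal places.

Original equilibrium: 927 - 6p = 3p gives 927 = 9p, so p = 103 and q = 309.
After the shift, demand is qd = 927 - 9p and supply is qs = 3p.
New equilibrium: 927 - 9p = 3p ⇒ 927 = 12p ⇒ p = 77.25, q = 231.75.

231.75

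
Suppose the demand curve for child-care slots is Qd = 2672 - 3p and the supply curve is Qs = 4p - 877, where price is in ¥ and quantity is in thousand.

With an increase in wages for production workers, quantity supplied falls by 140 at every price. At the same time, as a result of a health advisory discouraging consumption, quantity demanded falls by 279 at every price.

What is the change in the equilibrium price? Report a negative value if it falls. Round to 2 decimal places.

-19.86

Solve the original market: 2672 - 3p = 4p - 877, hence p = 507 and Q = 1151.
With the change applied: demand Qd = 2393 - 3p, supply Qs = 4p - 1017.
Setting them equal: 2393 - 3p = 4p - 1017 → 3410 = 7p, so p = 3410/7 ≈ 487.1429 and Q = 6521/7 ≈ 931.5714.
Δp = 487.1429 − 507 = -19.86.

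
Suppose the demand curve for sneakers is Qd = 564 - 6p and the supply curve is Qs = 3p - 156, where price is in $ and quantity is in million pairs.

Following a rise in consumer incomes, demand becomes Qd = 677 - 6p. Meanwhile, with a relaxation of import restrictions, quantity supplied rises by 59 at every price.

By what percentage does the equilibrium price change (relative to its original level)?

Original equilibrium: 564 - 6p = 3p - 156 gives 720 = 9p, so p = 80 and Q = 84.
After the shift, demand is Qd = 677 - 6p and supply is Qs = 3p - 97.
Clearing the new market: 677 - 6p = 3p - 97, so p = 86 and Q = 161.
%Δp = (86 − 80) / 80 × 100 = +7.5%.

+7.5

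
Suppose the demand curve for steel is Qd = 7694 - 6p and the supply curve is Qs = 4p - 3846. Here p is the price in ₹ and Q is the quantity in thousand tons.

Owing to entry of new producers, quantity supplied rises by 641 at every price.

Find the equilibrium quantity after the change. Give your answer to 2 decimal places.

Before the shock: 7694 - 6p = 4p - 3846 ⇒ 11540 = 10p ⇒ p = 1154, Q = 770.
With the change applied: demand Qd = 7694 - 6p, supply Qs = 4p - 3205.
Clearing the new market: 7694 - 6p = 4p - 3205, so p = 1089.9 and Q = 1154.6.

1154.60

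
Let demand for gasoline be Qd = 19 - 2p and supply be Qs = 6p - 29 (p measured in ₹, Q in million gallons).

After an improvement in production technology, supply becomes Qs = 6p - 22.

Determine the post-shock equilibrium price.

5.125

Before the shock: 19 - 2p = 6p - 29 ⇒ 48 = 8p ⇒ p = 6, Q = 7.
After the shift, demand is Qd = 19 - 2p and supply is Qs = 6p - 22.
Equate the new curves: 19 - 2p = 6p - 22, giving 41 = 8p, p = 5.125, Q = 8.75.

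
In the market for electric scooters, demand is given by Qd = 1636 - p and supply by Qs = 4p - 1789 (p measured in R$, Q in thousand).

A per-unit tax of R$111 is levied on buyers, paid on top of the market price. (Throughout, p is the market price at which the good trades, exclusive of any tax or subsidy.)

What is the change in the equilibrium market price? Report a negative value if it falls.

Solve the original market: 1636 - p = 4p - 1789, hence p = 685 and Q = 951.
Since buyers pay the price plus the tax, the effective demand curve becomes Qd = 1525 - p.
Clearing the new market: 1525 - p = 4p - 1789, so p = 662.8 and Q = 862.2.
Δp = 662.8 − 685 = -22.2.

-22.2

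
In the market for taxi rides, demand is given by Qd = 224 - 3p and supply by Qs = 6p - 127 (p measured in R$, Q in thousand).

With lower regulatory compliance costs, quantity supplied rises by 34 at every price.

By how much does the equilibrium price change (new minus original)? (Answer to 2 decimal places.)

-3.78

Solve the original market: 224 - 3p = 6p - 127, hence p = 39 and Q = 107.
With the change applied: demand Qd = 224 - 3p, supply Qs = 6p - 93.
Setting them equal: 224 - 3p = 6p - 93 → 317 = 9p, so p = 317/9 ≈ 35.2222 and Q = 355/3 ≈ 118.3333.
Δp = 35.2222 − 39 = -3.78.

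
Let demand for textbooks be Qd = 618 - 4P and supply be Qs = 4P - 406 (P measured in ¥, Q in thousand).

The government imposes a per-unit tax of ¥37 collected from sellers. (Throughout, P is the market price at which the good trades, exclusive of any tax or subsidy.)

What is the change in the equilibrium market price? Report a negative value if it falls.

Before the shock: 618 - 4P = 4P - 406 ⇒ 1024 = 8P ⇒ P = 128, Q = 106.
Since sellers keep the price net of the tax, the effective supply curve becomes Qs = 4P - 554.
Clearing the new market: 618 - 4P = 4P - 554, so P = 146.5 and Q = 32.
ΔP = 146.5 − 128 = +18.5.

+18.5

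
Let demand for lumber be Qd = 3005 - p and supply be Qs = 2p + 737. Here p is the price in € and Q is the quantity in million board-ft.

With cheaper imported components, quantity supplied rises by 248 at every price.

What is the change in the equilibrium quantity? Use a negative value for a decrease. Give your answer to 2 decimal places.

Solve the original market: 3005 - p = 2p + 737, hence p = 756 and Q = 2249.
After the shift, demand is Qd = 3005 - p and supply is Qs = 2p + 985.
Clearing the new market: 3005 - p = 2p + 985, so p = 2020/3 ≈ 673.3333 and Q = 6995/3 ≈ 2331.6667.
ΔQ = 2331.6667 − 2249 = +82.67.

+82.67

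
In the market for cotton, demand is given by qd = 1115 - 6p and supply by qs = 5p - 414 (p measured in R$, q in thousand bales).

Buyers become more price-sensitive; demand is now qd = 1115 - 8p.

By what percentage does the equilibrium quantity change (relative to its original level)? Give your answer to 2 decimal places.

-38.05

Original equilibrium: 1115 - 6p = 5p - 414 gives 1529 = 11p, so p = 139 and q = 281.
After the shift, demand is qd = 1115 - 8p and supply is qs = 5p - 414.
Setting them equal: 1115 - 8p = 5p - 414 → 1529 = 13p, so p = 1529/13 ≈ 117.6154 and q = 2263/13 ≈ 174.0769.
%Δq = (174.0769 − 281) / 281 × 100 = -38.05%.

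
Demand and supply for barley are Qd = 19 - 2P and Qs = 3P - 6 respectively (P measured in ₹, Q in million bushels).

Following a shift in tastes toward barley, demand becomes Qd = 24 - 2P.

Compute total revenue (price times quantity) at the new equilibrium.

Before the shock: 19 - 2P = 3P - 6 ⇒ 25 = 5P ⇒ P = 5, Q = 9.
The shock moves the curves to Qd = 24 - 2P and Qs = 3P - 6.
Setting them equal: 24 - 2P = 3P - 6 → 30 = 5P, so P = 6 and Q = 12.
New expenditure = 6 × 12 = 72.

72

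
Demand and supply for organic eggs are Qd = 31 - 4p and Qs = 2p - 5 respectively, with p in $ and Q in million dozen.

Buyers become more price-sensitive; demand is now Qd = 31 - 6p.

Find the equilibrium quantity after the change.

4

Solve the original market: 31 - 4p = 2p - 5, hence p = 6 and Q = 7.
The new curves are Qd = 31 - 6p (demand) and Qs = 2p - 5 (supply).
Equate the new curves: 31 - 6p = 2p - 5, giving 36 = 8p, p = 4.5, Q = 4.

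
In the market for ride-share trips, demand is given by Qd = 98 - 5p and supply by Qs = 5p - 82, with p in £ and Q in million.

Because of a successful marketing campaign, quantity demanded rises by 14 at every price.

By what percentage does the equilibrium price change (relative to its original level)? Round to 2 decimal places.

Before the shock: 98 - 5p = 5p - 82 ⇒ 180 = 10p ⇒ p = 18, Q = 8.
With the change applied: demand Qd = 112 - 5p, supply Qs = 5p - 82.
New equilibrium: 112 - 5p = 5p - 82 ⇒ 194 = 10p ⇒ p = 19.4, Q = 15.
%Δp = (19.4 − 18) / 18 × 100 = +7.78%.

+7.78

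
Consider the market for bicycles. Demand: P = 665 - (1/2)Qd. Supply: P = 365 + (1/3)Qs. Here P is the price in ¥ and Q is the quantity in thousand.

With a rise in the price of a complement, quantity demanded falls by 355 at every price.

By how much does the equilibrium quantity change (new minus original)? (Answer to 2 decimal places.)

-213.00

Before the shock: 1330 - 2P = 3P - 1095 ⇒ 2425 = 5P ⇒ P = 485, Q = 360.
The new curves are Qd = 975 - 2P (demand) and Qs = 3P - 1095 (supply).
Equate the new curves: 975 - 2P = 3P - 1095, giving 2070 = 5P, P = 414, Q = 147.
ΔQ = 147 − 360 = -213.00.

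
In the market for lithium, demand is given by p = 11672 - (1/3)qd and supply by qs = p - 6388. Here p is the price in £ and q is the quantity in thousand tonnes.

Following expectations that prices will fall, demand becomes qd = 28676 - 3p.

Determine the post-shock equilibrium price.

Before the shock: 35016 - 3p = p - 6388 ⇒ 41404 = 4p ⇒ p = 10351, q = 3963.
With the change applied: demand qd = 28676 - 3p, supply qs = p - 6388.
Clearing the new market: 28676 - 3p = p - 6388, so p = 8766 and q = 2378.

8766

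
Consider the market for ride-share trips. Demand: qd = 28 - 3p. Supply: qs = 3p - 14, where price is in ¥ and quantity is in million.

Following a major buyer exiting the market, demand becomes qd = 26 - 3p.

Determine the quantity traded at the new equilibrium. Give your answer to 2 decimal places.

Original equilibrium: 28 - 3p = 3p - 14 gives 42 = 6p, so p = 7 and q = 7.
With the change applied: demand qd = 26 - 3p, supply qs = 3p - 14.
New equilibrium: 26 - 3p = 3p - 14 ⇒ 40 = 6p ⇒ p = 20/3 ≈ 6.6667, q = 6.

6.00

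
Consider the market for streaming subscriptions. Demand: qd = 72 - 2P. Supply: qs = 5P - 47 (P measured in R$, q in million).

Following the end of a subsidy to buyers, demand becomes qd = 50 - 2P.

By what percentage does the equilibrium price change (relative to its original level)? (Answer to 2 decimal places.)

Original equilibrium: 72 - 2P = 5P - 47 gives 119 = 7P, so P = 17 and q = 38.
The new curves are qd = 50 - 2P (demand) and qs = 5P - 47 (supply).
Clearing the new market: 50 - 2P = 5P - 47, so P = 97/7 ≈ 13.8571 and q = 156/7 ≈ 22.2857.
%ΔP = (13.8571 − 17) / 17 × 100 = -18.49%.

-18.49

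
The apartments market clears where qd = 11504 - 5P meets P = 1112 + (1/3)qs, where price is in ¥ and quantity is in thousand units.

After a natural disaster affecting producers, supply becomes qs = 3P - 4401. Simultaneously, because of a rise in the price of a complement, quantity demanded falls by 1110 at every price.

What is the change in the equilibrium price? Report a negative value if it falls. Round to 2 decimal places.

-5.63

Initially, 11504 - 5P = 3P - 3336, so 14840 = 8P and P = 1855, q = 2229.
The new curves are qd = 10394 - 5P (demand) and qs = 3P - 4401 (supply).
Equate the new curves: 10394 - 5P = 3P - 4401, giving 14795 = 8P, P = 1849.375, q = 1147.125.
ΔP = 1849.375 − 1855 = -5.63.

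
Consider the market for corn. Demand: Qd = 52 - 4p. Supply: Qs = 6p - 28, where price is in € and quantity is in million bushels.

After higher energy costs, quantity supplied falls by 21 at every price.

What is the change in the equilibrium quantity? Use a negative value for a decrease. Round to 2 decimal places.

-8.40

Original equilibrium: 52 - 4p = 6p - 28 gives 80 = 10p, so p = 8 and Q = 20.
With the change applied: demand Qd = 52 - 4p, supply Qs = 6p - 49.
New equilibrium: 52 - 4p = 6p - 49 ⇒ 101 = 10p ⇒ p = 10.1, Q = 11.6.
ΔQ = 11.6 − 20 = -8.40.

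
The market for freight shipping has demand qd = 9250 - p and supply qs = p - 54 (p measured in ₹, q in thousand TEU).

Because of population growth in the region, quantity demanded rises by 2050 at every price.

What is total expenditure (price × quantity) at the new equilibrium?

31921771

Before the shock: 9250 - p = p - 54 ⇒ 9304 = 2p ⇒ p = 4652, q = 4598.
The new curves are qd = 11300 - p (demand) and qs = p - 54 (supply).
New equilibrium: 11300 - p = p - 54 ⇒ 11354 = 2p ⇒ p = 5677, q = 5623.
New expenditure = 5677 × 5623 = 31921771.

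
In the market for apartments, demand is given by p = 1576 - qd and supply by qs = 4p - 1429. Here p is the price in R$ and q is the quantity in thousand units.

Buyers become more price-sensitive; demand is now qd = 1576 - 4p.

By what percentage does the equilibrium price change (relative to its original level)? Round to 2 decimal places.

Before the shock: 1576 - p = 4p - 1429 ⇒ 3005 = 5p ⇒ p = 601, q = 975.
The shock moves the curves to qd = 1576 - 4p and qs = 4p - 1429.
Clearing the new market: 1576 - 4p = 4p - 1429, so p = 375.625 and q = 73.5.
%Δp = (375.625 − 601) / 601 × 100 = -37.50%.

-37.50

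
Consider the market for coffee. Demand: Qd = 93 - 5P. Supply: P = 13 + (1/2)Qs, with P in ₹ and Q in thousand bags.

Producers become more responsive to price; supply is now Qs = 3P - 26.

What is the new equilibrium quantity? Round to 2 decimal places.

Solve the original market: 93 - 5P = 2P - 26, hence P = 17 and Q = 8.
After the shift, demand is Qd = 93 - 5P and supply is Qs = 3P - 26.
Setting them equal: 93 - 5P = 3P - 26 → 119 = 8P, so P = 14.875 and Q = 18.625.

18.63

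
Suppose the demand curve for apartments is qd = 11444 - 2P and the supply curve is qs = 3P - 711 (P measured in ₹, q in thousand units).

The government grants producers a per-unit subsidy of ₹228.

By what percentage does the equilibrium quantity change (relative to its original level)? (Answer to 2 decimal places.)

+4.16

Initially, 11444 - 2P = 3P - 711, so 12155 = 5P and P = 2431, q = 6582.
Since sellers receive the price plus the subsidy, the effective supply curve becomes qs = 3P - 27.
Setting them equal: 11444 - 2P = 3P - 27 → 11471 = 5P, so P = 2294.2 and q = 6855.6.
%Δq = (6855.6 − 6582) / 6582 × 100 = +4.16%.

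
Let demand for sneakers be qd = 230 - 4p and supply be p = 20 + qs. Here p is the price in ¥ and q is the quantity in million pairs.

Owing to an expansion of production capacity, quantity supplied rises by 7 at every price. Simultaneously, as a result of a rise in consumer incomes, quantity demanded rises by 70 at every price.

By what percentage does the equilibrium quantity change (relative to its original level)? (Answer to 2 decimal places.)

+65.33

Before the shock: 230 - 4p = p - 20 ⇒ 250 = 5p ⇒ p = 50, q = 30.
After the shift, demand is qd = 300 - 4p and supply is qs = p - 13.
Clearing the new market: 300 - 4p = p - 13, so p = 62.6 and q = 49.6.
%Δq = (49.6 − 30) / 30 × 100 = +65.33%.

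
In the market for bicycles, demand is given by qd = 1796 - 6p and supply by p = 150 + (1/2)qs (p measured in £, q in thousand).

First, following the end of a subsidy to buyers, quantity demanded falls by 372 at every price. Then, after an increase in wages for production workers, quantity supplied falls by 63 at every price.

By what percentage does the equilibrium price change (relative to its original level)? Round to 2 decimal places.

-14.74

Solve the original market: 1796 - 6p = 2p - 300, hence p = 262 and q = 224.
The new curves are qd = 1424 - 6p (demand) and qs = 2p - 363 (supply).
Clearing the new market: 1424 - 6p = 2p - 363, so p = 223.375 and q = 83.75.
%Δp = (223.375 − 262) / 262 × 100 = -14.74%.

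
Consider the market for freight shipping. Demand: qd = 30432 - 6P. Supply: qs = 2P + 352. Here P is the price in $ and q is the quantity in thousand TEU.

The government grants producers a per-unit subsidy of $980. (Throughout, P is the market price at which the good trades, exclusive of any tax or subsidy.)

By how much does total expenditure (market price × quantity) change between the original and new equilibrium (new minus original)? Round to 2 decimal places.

+3238410.00

Initially, 30432 - 6P = 2P + 352, so 30080 = 8P and P = 3760, q = 7872.
Since sellers receive the price plus the subsidy, the effective supply curve becomes qs = 2P + 2312.
Clearing the new market: 30432 - 6P = 2P + 2312, so P = 3515 and q = 9342.
Expenditure moves from 3760×7872 = 29598720 to 3515×9342 = 32837130; change = +3238410.00.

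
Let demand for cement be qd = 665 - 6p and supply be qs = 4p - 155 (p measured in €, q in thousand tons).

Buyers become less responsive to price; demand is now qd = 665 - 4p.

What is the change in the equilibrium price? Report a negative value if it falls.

+20.5

Solve the original market: 665 - 6p = 4p - 155, hence p = 82 and q = 173.
With the change applied: demand qd = 665 - 4p, supply qs = 4p - 155.
Clearing the new market: 665 - 4p = 4p - 155, so p = 102.5 and q = 255.
Δp = 102.5 − 82 = +20.5.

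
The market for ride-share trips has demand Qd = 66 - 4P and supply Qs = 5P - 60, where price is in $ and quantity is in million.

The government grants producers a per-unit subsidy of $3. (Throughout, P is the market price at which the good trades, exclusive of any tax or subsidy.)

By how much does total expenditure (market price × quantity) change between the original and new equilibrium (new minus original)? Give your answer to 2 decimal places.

+65.56

Before the shock: 66 - 4P = 5P - 60 ⇒ 126 = 9P ⇒ P = 14, Q = 10.
Since sellers receive the price plus the subsidy, the effective supply curve becomes Qs = 5P - 45.
Equate the new curves: 66 - 4P = 5P - 45, giving 111 = 9P, P = 37/3 ≈ 12.3333, Q = 50/3 ≈ 16.6667.
Expenditure moves from 14×10 = 140 to 12.3333×16.6667 = 205.5556; change = +65.56.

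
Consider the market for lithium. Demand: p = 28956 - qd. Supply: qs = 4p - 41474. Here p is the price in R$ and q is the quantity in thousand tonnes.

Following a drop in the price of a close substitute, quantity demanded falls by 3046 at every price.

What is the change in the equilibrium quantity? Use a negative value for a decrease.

Original equilibrium: 28956 - p = 4p - 41474 gives 70430 = 5p, so p = 14086 and q = 14870.
The new curves are qd = 25910 - p (demand) and qs = 4p - 41474 (supply).
Equate the new curves: 25910 - p = 4p - 41474, giving 67384 = 5p, p = 13476.8, q = 12433.2.
Δq = 12433.2 − 14870 = -2436.8.

-2436.8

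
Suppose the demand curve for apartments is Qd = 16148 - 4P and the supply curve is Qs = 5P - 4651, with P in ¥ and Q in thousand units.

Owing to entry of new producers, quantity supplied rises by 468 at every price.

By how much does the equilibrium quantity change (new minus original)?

+208

Original equilibrium: 16148 - 4P = 5P - 4651 gives 20799 = 9P, so P = 2311 and Q = 6904.
The new curves are Qd = 16148 - 4P (demand) and Qs = 5P - 4183 (supply).
Clearing the new market: 16148 - 4P = 5P - 4183, so P = 2259 and Q = 7112.
ΔQ = 7112 − 6904 = +208.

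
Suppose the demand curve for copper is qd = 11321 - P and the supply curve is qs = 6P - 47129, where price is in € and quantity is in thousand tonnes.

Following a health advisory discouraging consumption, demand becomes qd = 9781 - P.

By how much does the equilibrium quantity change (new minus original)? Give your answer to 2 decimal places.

-1320.00

Initially, 11321 - P = 6P - 47129, so 58450 = 7P and P = 8350, q = 2971.
After the shift, demand is qd = 9781 - P and supply is qs = 6P - 47129.
New equilibrium: 9781 - P = 6P - 47129 ⇒ 56910 = 7P ⇒ P = 8130, q = 1651.
Δq = 1651 − 2971 = -1320.00.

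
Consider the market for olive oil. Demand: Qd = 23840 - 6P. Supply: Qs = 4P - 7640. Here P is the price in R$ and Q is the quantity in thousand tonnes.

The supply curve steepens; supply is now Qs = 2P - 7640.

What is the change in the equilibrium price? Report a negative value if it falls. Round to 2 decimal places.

+787.00

Original equilibrium: 23840 - 6P = 4P - 7640 gives 31480 = 10P, so P = 3148 and Q = 4952.
With the change applied: demand Qd = 23840 - 6P, supply Qs = 2P - 7640.
Setting them equal: 23840 - 6P = 2P - 7640 → 31480 = 8P, so P = 3935 and Q = 230.
ΔP = 3935 − 3148 = +787.00.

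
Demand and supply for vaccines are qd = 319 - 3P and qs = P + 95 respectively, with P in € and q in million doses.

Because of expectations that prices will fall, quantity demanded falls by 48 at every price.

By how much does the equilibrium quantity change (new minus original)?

Before the shock: 319 - 3P = P + 95 ⇒ 224 = 4P ⇒ P = 56, q = 151.
After the shift, demand is qd = 271 - 3P and supply is qs = P + 95.
Equate the new curves: 271 - 3P = P + 95, giving 176 = 4P, P = 44, q = 139.
Δq = 139 − 151 = -12.

-12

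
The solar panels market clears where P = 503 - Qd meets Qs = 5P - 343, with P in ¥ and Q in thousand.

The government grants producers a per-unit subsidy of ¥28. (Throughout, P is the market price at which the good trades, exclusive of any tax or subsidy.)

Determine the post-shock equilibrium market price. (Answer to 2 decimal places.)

Solve the original market: 503 - P = 5P - 343, hence P = 141 and Q = 362.
Since sellers receive the price plus the subsidy, the effective supply curve becomes Qs = 5P - 203.
Clearing the new market: 503 - P = 5P - 203, so P = 353/3 ≈ 117.6667 and Q = 1156/3 ≈ 385.3333.

117.67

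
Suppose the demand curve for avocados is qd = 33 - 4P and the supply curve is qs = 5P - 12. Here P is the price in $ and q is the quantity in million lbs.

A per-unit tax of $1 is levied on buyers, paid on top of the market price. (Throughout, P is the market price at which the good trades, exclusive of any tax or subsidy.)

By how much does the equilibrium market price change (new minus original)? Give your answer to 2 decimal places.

-0.44

Before the shock: 33 - 4P = 5P - 12 ⇒ 45 = 9P ⇒ P = 5, q = 13.
Since buyers pay the price plus the tax, the effective demand curve becomes qd = 29 - 4P.
Setting them equal: 29 - 4P = 5P - 12 → 41 = 9P, so P = 41/9 ≈ 4.5556 and q = 97/9 ≈ 10.7778.
ΔP = 4.5556 − 5 = -0.44.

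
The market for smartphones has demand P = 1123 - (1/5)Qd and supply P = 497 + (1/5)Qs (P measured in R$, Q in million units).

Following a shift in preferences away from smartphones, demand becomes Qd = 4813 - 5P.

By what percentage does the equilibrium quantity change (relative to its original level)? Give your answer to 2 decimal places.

Solve the original market: 5615 - 5P = 5P - 2485, hence P = 810 and Q = 1565.
The new curves are Qd = 4813 - 5P (demand) and Qs = 5P - 2485 (supply).
New equilibrium: 4813 - 5P = 5P - 2485 ⇒ 7298 = 10P ⇒ P = 729.8, Q = 1164.
%ΔQ = (1164 − 1565) / 1565 × 100 = -25.62%.

-25.62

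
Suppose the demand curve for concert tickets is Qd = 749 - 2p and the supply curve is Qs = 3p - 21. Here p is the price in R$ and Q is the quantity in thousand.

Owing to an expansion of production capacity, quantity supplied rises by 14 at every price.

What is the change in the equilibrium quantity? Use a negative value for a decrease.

+5.6

Initially, 749 - 2p = 3p - 21, so 770 = 5p and p = 154, Q = 441.
With the change applied: demand Qd = 749 - 2p, supply Qs = 3p - 7.
Equate the new curves: 749 - 2p = 3p - 7, giving 756 = 5p, p = 151.2, Q = 446.6.
ΔQ = 446.6 − 441 = +5.6.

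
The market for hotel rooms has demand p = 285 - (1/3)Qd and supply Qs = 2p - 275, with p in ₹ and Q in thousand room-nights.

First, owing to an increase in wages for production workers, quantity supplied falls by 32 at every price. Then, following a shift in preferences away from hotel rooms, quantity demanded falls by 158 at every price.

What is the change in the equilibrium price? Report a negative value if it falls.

-25.2

Original equilibrium: 855 - 3p = 2p - 275 gives 1130 = 5p, so p = 226 and Q = 177.
After the shift, demand is Qd = 697 - 3p and supply is Qs = 2p - 307.
Setting them equal: 697 - 3p = 2p - 307 → 1004 = 5p, so p = 200.8 and Q = 94.6.
Δp = 200.8 − 226 = -25.2.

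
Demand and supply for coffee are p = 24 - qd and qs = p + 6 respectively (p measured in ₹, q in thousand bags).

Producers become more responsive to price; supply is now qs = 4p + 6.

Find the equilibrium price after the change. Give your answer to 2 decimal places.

Solve the original market: 24 - p = p + 6, hence p = 9 and q = 15.
After the shift, demand is qd = 24 - p and supply is qs = 4p + 6.
New equilibrium: 24 - p = 4p + 6 ⇒ 18 = 5p ⇒ p = 3.6, q = 20.4.

3.60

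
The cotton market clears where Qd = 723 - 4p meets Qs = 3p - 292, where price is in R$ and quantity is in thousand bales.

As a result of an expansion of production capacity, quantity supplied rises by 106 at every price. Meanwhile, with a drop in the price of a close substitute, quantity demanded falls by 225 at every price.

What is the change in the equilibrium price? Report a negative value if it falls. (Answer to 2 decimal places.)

-47.29

Initially, 723 - 4p = 3p - 292, so 1015 = 7p and p = 145, Q = 143.
The new curves are Qd = 498 - 4p (demand) and Qs = 3p - 186 (supply).
Clearing the new market: 498 - 4p = 3p - 186, so p = 684/7 ≈ 97.7143 and Q = 750/7 ≈ 107.1429.
Δp = 97.7143 − 145 = -47.29.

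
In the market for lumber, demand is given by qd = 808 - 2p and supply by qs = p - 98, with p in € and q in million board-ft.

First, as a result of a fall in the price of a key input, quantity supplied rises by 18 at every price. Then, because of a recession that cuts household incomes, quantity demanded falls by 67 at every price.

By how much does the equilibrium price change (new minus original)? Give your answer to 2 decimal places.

Initially, 808 - 2p = p - 98, so 906 = 3p and p = 302, q = 204.
With the change applied: demand qd = 741 - 2p, supply qs = p - 80.
New equilibrium: 741 - 2p = p - 80 ⇒ 821 = 3p ⇒ p = 821/3 ≈ 273.6667, q = 581/3 ≈ 193.6667.
Δp = 273.6667 − 302 = -28.33.

-28.33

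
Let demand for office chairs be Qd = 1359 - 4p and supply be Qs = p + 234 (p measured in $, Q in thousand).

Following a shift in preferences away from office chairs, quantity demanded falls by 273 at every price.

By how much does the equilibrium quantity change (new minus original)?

-54.6

Solve the original market: 1359 - 4p = p + 234, hence p = 225 and Q = 459.
With the change applied: demand Qd = 1086 - 4p, supply Qs = p + 234.
New equilibrium: 1086 - 4p = p + 234 ⇒ 852 = 5p ⇒ p = 170.4, Q = 404.4.
ΔQ = 404.4 − 459 = -54.6.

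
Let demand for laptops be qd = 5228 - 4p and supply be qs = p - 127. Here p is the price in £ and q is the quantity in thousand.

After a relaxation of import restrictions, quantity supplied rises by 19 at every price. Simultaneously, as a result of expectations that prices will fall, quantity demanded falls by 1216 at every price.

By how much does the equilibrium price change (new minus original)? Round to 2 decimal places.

Before the shock: 5228 - 4p = p - 127 ⇒ 5355 = 5p ⇒ p = 1071, q = 944.
The new curves are qd = 4012 - 4p (demand) and qs = p - 108 (supply).
Setting them equal: 4012 - 4p = p - 108 → 4120 = 5p, so p = 824 and q = 716.
Δp = 824 − 1071 = -247.00.

-247.00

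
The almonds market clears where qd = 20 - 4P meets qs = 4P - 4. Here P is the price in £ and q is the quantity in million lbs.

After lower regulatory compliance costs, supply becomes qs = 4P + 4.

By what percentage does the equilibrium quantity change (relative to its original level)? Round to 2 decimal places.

+50.00

Before the shock: 20 - 4P = 4P - 4 ⇒ 24 = 8P ⇒ P = 3, q = 8.
The shock moves the curves to qd = 20 - 4P and qs = 4P + 4.
Equate the new curves: 20 - 4P = 4P + 4, giving 16 = 8P, P = 2, q = 12.
%Δq = (12 − 8) / 8 × 100 = +50.00%.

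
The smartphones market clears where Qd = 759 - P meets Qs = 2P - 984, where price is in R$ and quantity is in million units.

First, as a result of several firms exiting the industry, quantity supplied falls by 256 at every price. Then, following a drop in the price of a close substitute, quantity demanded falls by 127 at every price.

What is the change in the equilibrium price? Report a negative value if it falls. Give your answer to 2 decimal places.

+43.00

Solve the original market: 759 - P = 2P - 984, hence P = 581 and Q = 178.
The new curves are Qd = 632 - P (demand) and Qs = 2P - 1240 (supply).
New equilibrium: 632 - P = 2P - 1240 ⇒ 1872 = 3P ⇒ P = 624, Q = 8.
ΔP = 624 − 581 = +43.00.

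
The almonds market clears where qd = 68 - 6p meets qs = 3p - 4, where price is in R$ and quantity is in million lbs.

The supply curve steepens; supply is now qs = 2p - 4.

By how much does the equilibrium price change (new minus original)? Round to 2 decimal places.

+1.00

Before the shock: 68 - 6p = 3p - 4 ⇒ 72 = 9p ⇒ p = 8, q = 20.
With the change applied: demand qd = 68 - 6p, supply qs = 2p - 4.
Equate the new curves: 68 - 6p = 2p - 4, giving 72 = 8p, p = 9, q = 14.
Δp = 9 − 8 = +1.00.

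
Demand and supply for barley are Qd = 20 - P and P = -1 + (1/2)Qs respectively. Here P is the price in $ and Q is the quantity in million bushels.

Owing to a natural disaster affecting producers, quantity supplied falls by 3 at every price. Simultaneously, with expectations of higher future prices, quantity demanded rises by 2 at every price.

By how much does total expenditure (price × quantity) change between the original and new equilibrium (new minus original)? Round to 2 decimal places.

+25.89

Original equilibrium: 20 - P = 2P + 2 gives 18 = 3P, so P = 6 and Q = 14.
After the shift, demand is Qd = 22 - P and supply is Qs = 2P - 1.
New equilibrium: 22 - P = 2P - 1 ⇒ 23 = 3P ⇒ P = 23/3 ≈ 7.6667, Q = 43/3 ≈ 14.3333.
Expenditure moves from 6×14 = 84 to 7.6667×14.3333 = 109.8889; change = +25.89.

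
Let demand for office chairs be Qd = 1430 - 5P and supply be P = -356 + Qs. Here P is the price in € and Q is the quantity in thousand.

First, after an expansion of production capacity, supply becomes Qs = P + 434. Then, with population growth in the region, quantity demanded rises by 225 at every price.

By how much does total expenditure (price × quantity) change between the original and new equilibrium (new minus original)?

Initially, 1430 - 5P = P + 356, so 1074 = 6P and P = 179, Q = 535.
With the change applied: demand Qd = 1655 - 5P, supply Qs = P + 434.
Equate the new curves: 1655 - 5P = P + 434, giving 1221 = 6P, P = 203.5, Q = 637.5.
Expenditure moves from 179×535 = 95765 to 203.5×637.5 = 129731.25; change = +33966.25.

+33966.25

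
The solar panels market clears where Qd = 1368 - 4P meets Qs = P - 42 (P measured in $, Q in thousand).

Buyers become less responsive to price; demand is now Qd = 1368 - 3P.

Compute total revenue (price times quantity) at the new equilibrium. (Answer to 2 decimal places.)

109451.25

Solve the original market: 1368 - 4P = P - 42, hence P = 282 and Q = 240.
The shock moves the curves to Qd = 1368 - 3P and Qs = P - 42.
New equilibrium: 1368 - 3P = P - 42 ⇒ 1410 = 4P ⇒ P = 352.5, Q = 310.5.
New expenditure = 352.5 × 310.5 = 109451.25.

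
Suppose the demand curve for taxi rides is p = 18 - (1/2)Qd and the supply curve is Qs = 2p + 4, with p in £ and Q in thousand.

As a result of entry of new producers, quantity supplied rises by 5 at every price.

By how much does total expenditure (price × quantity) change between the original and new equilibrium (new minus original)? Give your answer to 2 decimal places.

-8.13

Original equilibrium: 36 - 2p = 2p + 4 gives 32 = 4p, so p = 8 and Q = 20.
With the change applied: demand Qd = 36 - 2p, supply Qs = 2p + 9.
Clearing the new market: 36 - 2p = 2p + 9, so p = 6.75 and Q = 22.5.
Expenditure moves from 8×20 = 160 to 6.75×22.5 = 151.875; change = -8.13.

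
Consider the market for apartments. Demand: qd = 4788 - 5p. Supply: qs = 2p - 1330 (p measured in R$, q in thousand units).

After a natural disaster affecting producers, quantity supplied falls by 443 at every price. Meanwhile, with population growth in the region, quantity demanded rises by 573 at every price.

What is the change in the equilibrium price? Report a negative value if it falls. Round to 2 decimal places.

+145.14

Solve the original market: 4788 - 5p = 2p - 1330, hence p = 874 and q = 418.
After the shift, demand is qd = 5361 - 5p and supply is qs = 2p - 1773.
Setting them equal: 5361 - 5p = 2p - 1773 → 7134 = 7p, so p = 7134/7 ≈ 1019.1429 and q = 1857/7 ≈ 265.2857.
Δp = 1019.1429 − 874 = +145.14.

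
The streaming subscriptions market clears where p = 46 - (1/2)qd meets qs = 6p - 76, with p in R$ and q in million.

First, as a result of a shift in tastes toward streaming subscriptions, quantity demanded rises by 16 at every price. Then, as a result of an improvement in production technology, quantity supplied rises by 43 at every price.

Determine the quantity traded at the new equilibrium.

Initially, 92 - 2p = 6p - 76, so 168 = 8p and p = 21, q = 50.
After the shift, demand is qd = 108 - 2p and supply is qs = 6p - 33.
Equate the new curves: 108 - 2p = 6p - 33, giving 141 = 8p, p = 17.625, q = 72.75.

72.75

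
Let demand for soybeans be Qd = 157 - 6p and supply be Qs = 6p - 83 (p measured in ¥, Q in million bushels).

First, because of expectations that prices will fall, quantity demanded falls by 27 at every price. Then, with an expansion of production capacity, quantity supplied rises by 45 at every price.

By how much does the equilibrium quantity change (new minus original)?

+9

Original equilibrium: 157 - 6p = 6p - 83 gives 240 = 12p, so p = 20 and Q = 37.
After the shift, demand is Qd = 130 - 6p and supply is Qs = 6p - 38.
Setting them equal: 130 - 6p = 6p - 38 → 168 = 12p, so p = 14 and Q = 46.
ΔQ = 46 − 37 = +9.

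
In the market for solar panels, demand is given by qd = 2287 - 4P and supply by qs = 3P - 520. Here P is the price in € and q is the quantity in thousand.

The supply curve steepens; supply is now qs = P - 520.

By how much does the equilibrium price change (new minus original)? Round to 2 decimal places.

Before the shock: 2287 - 4P = 3P - 520 ⇒ 2807 = 7P ⇒ P = 401, q = 683.
With the change applied: demand qd = 2287 - 4P, supply qs = P - 520.
New equilibrium: 2287 - 4P = P - 520 ⇒ 2807 = 5P ⇒ P = 561.4, q = 41.4.
ΔP = 561.4 − 401 = +160.40.

+160.40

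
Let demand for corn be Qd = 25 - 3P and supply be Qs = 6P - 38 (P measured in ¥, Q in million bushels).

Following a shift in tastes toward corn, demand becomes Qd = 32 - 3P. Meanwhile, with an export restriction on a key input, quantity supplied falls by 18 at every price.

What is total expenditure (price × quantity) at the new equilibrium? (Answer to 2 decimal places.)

Original equilibrium: 25 - 3P = 6P - 38 gives 63 = 9P, so P = 7 and Q = 4.
The shock moves the curves to Qd = 32 - 3P and Qs = 6P - 56.
Setting them equal: 32 - 3P = 6P - 56 → 88 = 9P, so P = 88/9 ≈ 9.7778 and Q = 8/3 ≈ 2.6667.
New expenditure = 9.7778 × 2.6667 = 26.07.

26.07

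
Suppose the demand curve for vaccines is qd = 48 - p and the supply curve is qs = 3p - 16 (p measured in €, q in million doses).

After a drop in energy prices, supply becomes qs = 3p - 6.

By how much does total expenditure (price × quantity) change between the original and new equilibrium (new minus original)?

Initially, 48 - p = 3p - 16, so 64 = 4p and p = 16, q = 32.
With the change applied: demand qd = 48 - p, supply qs = 3p - 6.
Clearing the new market: 48 - p = 3p - 6, so p = 13.5 and q = 34.5.
Expenditure moves from 16×32 = 512 to 13.5×34.5 = 465.75; change = -46.25.

-46.25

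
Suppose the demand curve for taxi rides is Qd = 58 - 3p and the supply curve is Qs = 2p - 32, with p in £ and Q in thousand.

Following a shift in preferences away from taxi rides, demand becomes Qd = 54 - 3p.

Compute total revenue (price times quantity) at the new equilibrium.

Before the shock: 58 - 3p = 2p - 32 ⇒ 90 = 5p ⇒ p = 18, Q = 4.
After the shift, demand is Qd = 54 - 3p and supply is Qs = 2p - 32.
New equilibrium: 54 - 3p = 2p - 32 ⇒ 86 = 5p ⇒ p = 17.2, Q = 2.4.
New expenditure = 17.2 × 2.4 = 41.28.

41.28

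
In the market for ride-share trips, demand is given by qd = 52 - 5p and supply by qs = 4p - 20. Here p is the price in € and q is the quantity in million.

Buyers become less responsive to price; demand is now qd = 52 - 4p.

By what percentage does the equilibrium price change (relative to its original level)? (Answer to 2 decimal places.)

+12.50

Before the shock: 52 - 5p = 4p - 20 ⇒ 72 = 9p ⇒ p = 8, q = 12.
With the change applied: demand qd = 52 - 4p, supply qs = 4p - 20.
Setting them equal: 52 - 4p = 4p - 20 → 72 = 8p, so p = 9 and q = 16.
%Δp = (9 − 8) / 8 × 100 = +12.50%.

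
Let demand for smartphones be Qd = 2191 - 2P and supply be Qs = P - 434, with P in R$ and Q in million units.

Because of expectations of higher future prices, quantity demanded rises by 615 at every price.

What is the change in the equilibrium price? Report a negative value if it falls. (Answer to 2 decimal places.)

+205.00

Original equilibrium: 2191 - 2P = P - 434 gives 2625 = 3P, so P = 875 and Q = 441.
After the shift, demand is Qd = 2806 - 2P and supply is Qs = P - 434.
Equate the new curves: 2806 - 2P = P - 434, giving 3240 = 3P, P = 1080, Q = 646.
ΔP = 1080 − 875 = +205.00.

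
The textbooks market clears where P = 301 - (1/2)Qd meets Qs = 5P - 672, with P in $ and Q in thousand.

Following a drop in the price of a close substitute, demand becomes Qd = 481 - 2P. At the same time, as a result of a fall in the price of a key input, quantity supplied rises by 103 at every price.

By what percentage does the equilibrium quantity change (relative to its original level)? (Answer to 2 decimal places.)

Initially, 602 - 2P = 5P - 672, so 1274 = 7P and P = 182, Q = 238.
The new curves are Qd = 481 - 2P (demand) and Qs = 5P - 569 (supply).
New equilibrium: 481 - 2P = 5P - 569 ⇒ 1050 = 7P ⇒ P = 150, Q = 181.
%ΔQ = (181 − 238) / 238 × 100 = -23.95%.

-23.95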